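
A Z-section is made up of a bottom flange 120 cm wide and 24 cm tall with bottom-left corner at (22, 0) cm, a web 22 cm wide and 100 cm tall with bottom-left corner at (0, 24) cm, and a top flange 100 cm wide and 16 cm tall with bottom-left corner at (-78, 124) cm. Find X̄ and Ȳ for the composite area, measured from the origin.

bottom flange: A = 120 × 24 = 2880.00, centroid at (82.00, 12.00).
web: A = 22 × 100 = 2200.00, centroid at (11.00, 74.00).
top flange: A = 100 × 16 = 1600.00, centroid at (-28.00, 132.00).
ΣA = 6680.00 cm²
ΣAX̄ = (2880.00)(82.00) + (2200.00)(11.00) + (1600.00)(-28.00) = 215560.00 cm³
ΣAȲ = (2880.00)(12.00) + (2200.00)(74.00) + (1600.00)(132.00) = 408560.00 cm³
X̄ = 215560.00 / 6680.00 = 32.27 cm
Ȳ = 408560.00 / 6680.00 = 61.16 cm

X̄ = 32.27 cm, Ȳ = 61.16 cm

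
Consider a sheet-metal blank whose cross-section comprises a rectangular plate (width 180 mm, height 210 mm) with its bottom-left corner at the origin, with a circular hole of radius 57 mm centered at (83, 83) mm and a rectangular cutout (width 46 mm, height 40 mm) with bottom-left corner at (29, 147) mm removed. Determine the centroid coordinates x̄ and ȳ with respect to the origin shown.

x̄ = 95.49 mm, ȳ = 109.29 mm

Part | A | x̄ᵢ | ȳᵢ | A·x̄ᵢ | A·ȳᵢ
plate | 37800.00 | 90.00 | 105.00 | 3402000.00 | 3969000.00
hole 1 | -10207.03 | 83.00 | 83.00 | -847183.87 | -847183.87
hole 2 | -1840.00 | 52.00 | 167.00 | -95680.00 | -307280.00
Σ | 25752.97 |  |  | 2459136.13 | 2814536.13
x̄ = 2459136.13 / 25752.97 = 95.49 mm
ȳ = 2814536.13 / 25752.97 = 109.29 mm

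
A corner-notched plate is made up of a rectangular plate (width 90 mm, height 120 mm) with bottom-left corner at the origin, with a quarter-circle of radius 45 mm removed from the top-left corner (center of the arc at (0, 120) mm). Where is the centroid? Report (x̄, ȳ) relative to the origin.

x̄ = 49.47 mm, ȳ = 52.94 mm

plate: A = 90 × 120 = 10800.00, centroid at (45.00, 60.00).
removed quarter-circle: A = −¼π·45² = -1590.43, centroid at (19.10, 100.90).
ΣA = 9209.57 mm²
ΣAx̄ = (10800.00)(45.00) + (-1590.43)(19.10) = 455625.00 mm³
ΣAȳ = (10800.00)(60.00) + (-1590.43)(100.90) = 487523.25 mm³
x̄ = 455625.00 / 9209.57 = 49.47 mm
ȳ = 487523.25 / 9209.57 = 52.94 mm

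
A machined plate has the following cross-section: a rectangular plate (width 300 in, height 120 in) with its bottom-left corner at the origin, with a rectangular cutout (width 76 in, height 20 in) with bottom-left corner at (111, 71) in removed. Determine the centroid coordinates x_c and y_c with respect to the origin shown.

x_c = 150.04 in, y_c = 59.07 in

Part | A | x̄ᵢ | ȳᵢ | A·x̄ᵢ | A·ȳᵢ
plate | 36000.00 | 150.00 | 60.00 | 5400000.00 | 2160000.00
hole | -1520.00 | 149.00 | 81.00 | -226480.00 | -123120.00
Σ | 34480.00 |  |  | 5173520.00 | 2036880.00
x_c = 5173520.00 / 34480.00 = 150.04 in
y_c = 2036880.00 / 34480.00 = 59.07 in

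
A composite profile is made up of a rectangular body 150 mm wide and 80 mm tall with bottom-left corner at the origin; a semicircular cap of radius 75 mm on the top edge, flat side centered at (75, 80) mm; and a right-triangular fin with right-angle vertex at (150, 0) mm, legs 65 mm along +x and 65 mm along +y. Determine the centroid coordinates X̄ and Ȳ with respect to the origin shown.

X̄ = 83.90 mm, Ȳ = 65.97 mm

rectangular body: A = 150 × 80 = 12000.00, centroid at (75.00, 40.00).
semicircular top: A = ½π·75² = 8835.73, centroid at (75.00, 111.83).
triangular fin: A = ½·65·65 = 2112.50, centroid at (171.67, 21.67).
ΣA = 22948.23 mm², ΣAX̄ = 1925325.53 mm³, ΣAȲ = 1513879.18 mm³.
X̄ = 1925325.53/22948.23 = 83.90 mm; Ȳ = 1513879.18/22948.23 = 65.97 mm.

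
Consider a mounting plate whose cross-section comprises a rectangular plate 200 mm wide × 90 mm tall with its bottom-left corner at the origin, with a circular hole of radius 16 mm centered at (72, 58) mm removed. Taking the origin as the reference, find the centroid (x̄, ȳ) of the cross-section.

Part | A | x̄ᵢ | ȳᵢ | A·x̄ᵢ | A·ȳᵢ
plate | 18000.00 | 100.00 | 45.00 | 1800000.00 | 810000.00
hole | -804.25 | 72.00 | 58.00 | -57905.84 | -46646.37
Σ | 17195.75 |  |  | 1742094.16 | 763353.63
x̄ = 1742094.16 / 17195.75 = 101.31 mm
ȳ = 763353.63 / 17195.75 = 44.39 mm

x̄ = 101.31 mm, ȳ = 44.39 mm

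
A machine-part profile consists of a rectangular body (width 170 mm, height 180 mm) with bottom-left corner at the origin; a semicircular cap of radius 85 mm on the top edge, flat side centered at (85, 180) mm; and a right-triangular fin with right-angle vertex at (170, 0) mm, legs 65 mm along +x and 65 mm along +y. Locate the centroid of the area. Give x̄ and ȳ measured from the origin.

x̄ = 90.11 mm, ȳ = 119.20 mm

Part | A | x̄ᵢ | ȳᵢ | A·x̄ᵢ | A·ȳᵢ
rectangular body | 30600.00 | 85.00 | 90.00 | 2601000.00 | 2754000.00
semicircular top | 11349.00 | 85.00 | 216.08 | 964665.29 | 2452237.29
triangular fin | 2112.50 | 191.67 | 21.67 | 404895.83 | 45770.83
Σ | 44061.50 |  |  | 3970561.13 | 5252008.12
x̄ = 3970561.13 / 44061.50 = 90.11 mm
ȳ = 5252008.12 / 44061.50 = 119.20 mm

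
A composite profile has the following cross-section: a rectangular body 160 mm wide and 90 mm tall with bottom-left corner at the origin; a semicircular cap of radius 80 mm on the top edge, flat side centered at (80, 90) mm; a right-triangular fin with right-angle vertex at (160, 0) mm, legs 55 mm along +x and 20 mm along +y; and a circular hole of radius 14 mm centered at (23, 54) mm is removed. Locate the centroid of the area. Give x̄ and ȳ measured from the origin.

Part | A | x̄ᵢ | ȳᵢ | A·x̄ᵢ | A·ȳᵢ
rectangular body | 14400.00 | 80.00 | 45.00 | 1152000.00 | 648000.00
semicircular top | 10053.10 | 80.00 | 123.95 | 804247.72 | 1246112.02
triangular fin | 550.00 | 178.33 | 6.67 | 98083.33 | 3666.67
hole | -615.75 | 23.00 | 54.00 | -14162.30 | -33250.62
Σ | 24387.34 |  |  | 2040168.75 | 1864528.07
x̄ = 2040168.75 / 24387.34 = 83.66 mm
ȳ = 1864528.07 / 24387.34 = 76.45 mm

x̄ = 83.66 mm, ȳ = 76.45 mm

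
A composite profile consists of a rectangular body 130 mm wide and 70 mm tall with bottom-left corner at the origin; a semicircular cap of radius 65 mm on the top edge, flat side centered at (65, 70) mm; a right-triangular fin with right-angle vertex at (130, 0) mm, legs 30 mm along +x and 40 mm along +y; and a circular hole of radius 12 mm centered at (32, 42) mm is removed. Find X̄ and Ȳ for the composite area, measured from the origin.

X̄ = 68.77 mm, Ȳ = 60.13 mm

rectangular body: A = 130 × 70 = 9100.00, centroid at (65.00, 35.00).
semicircular top: A = ½π·65² = 6636.61, centroid at (65.00, 97.59).
triangular fin: A = ½·30·40 = 600.00, centroid at (140.00, 13.33).
hole: A = −π·12² = -452.39, centroid at (32.00, 42.00).
ΣA = 15884.23 mm²
ΣAX̄ = (9100.00)(65.00) + (6636.61)(65.00) + (600.00)(140.00) + (-452.39)(32.00) = 1092403.48 mm³
ΣAȲ = (9100.00)(35.00) + (6636.61)(97.59) + (600.00)(13.33) + (-452.39)(42.00) = 955145.99 mm³
X̄ = 1092403.48 / 15884.23 = 68.77 mm
Ȳ = 955145.99 / 15884.23 = 60.13 mm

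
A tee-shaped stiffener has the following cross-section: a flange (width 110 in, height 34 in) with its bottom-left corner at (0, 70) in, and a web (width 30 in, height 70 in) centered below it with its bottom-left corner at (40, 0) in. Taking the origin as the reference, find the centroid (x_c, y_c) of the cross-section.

web: A = 30 × 70 = 2100.00, centroid at (55.00, 35.00).
flange: A = 110 × 34 = 3740.00, centroid at (55.00, 87.00).
ΣA = 5840.00 in²
ΣAx_c = (2100.00)(55.00) + (3740.00)(55.00) = 321200.00 in³
ΣAy_c = (2100.00)(35.00) + (3740.00)(87.00) = 398880.00 in³
x_c = 321200.00 / 5840.00 = 55.00 in
y_c = 398880.00 / 5840.00 = 68.30 in

x_c = 55.00 in, y_c = 68.30 in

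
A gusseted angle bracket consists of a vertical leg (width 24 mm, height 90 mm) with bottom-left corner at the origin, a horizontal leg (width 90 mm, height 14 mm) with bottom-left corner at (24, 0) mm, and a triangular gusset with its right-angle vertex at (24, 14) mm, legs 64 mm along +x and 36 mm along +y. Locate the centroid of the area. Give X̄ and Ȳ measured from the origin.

vertical leg: A = 24 × 90 = 2160.00, centroid at (12.00, 45.00).
horizontal leg: A = 90 × 14 = 1260.00, centroid at (69.00, 7.00).
gusset: A = ½·64·36 = 1152.00, centroid at (45.33, 26.00).
ΣA = 4572.00 mm², ΣAX̄ = 165084.00 mm³, ΣAȲ = 135972.00 mm³.
X̄ = 165084.00/4572.00 = 36.11 mm; Ȳ = 135972.00/4572.00 = 29.74 mm.

X̄ = 36.11 mm, Ȳ = 29.74 mm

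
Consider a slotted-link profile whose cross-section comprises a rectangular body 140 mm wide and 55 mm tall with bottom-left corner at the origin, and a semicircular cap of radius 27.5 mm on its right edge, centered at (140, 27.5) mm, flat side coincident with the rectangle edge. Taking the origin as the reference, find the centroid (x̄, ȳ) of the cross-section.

rectangular body: A = 140 × 55 = 7700.00, centroid at (70.00, 27.50).
semicircular end: A = ½π·27.5² = 1187.91, centroid at (151.67, 27.50).
ΣA = 8887.91 mm²
ΣAx̄ = (7700.00)(70.00) + (1187.91)(151.67) = 719172.64 mm³
ΣAȳ = (7700.00)(27.50) + (1187.91)(27.50) = 244417.65 mm³
x̄ = 719172.64 / 8887.91 = 80.92 mm
ȳ = 244417.65 / 8887.91 = 27.50 mm

x̄ = 80.92 mm, ȳ = 27.50 mm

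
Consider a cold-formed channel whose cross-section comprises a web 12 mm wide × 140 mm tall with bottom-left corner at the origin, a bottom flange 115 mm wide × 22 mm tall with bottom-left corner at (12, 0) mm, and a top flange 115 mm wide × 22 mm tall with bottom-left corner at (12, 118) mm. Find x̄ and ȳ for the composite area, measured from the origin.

web: A = 12 × 140 = 1680.00, centroid at (6.00, 70.00).
bottom flange: A = 115 × 22 = 2530.00, centroid at (69.50, 11.00).
top flange: A = 115 × 22 = 2530.00, centroid at (69.50, 129.00).
ΣA = 6740.00 mm², ΣAx̄ = 361750.00 mm³, ΣAȳ = 471800.00 mm³.
x̄ = 361750.00/6740.00 = 53.67 mm; ȳ = 471800.00/6740.00 = 70.00 mm.

x̄ = 53.67 mm, ȳ = 70.00 mm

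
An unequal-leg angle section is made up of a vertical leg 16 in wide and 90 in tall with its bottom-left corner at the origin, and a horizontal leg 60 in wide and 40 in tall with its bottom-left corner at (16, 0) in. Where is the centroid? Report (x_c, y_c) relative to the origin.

x_c = 31.75 in, y_c = 29.38 in

Part | A | x̄ᵢ | ȳᵢ | A·x̄ᵢ | A·ȳᵢ
vertical leg | 1440.00 | 8.00 | 45.00 | 11520.00 | 64800.00
horizontal leg | 2400.00 | 46.00 | 20.00 | 110400.00 | 48000.00
Σ | 3840.00 |  |  | 121920.00 | 112800.00
x_c = 121920.00 / 3840.00 = 31.75 in
y_c = 112800.00 / 3840.00 = 29.38 in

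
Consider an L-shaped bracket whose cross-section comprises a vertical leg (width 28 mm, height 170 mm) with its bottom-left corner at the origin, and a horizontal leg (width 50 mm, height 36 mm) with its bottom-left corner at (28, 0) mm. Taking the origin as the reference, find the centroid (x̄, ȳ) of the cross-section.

x̄ = 24.70 mm, ȳ = 66.62 mm

Part | A | x̄ᵢ | ȳᵢ | A·x̄ᵢ | A·ȳᵢ
vertical leg | 4760.00 | 14.00 | 85.00 | 66640.00 | 404600.00
horizontal leg | 1800.00 | 53.00 | 18.00 | 95400.00 | 32400.00
Σ | 6560.00 |  |  | 162040.00 | 437000.00
x̄ = 162040.00 / 6560.00 = 24.70 mm
ȳ = 437000.00 / 6560.00 = 66.62 mm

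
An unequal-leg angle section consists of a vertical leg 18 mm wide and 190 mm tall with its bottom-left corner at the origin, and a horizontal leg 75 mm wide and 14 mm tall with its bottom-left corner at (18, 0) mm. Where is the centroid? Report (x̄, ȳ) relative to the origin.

x̄ = 19.92 mm, ȳ = 74.33 mm

Part | A | x̄ᵢ | ȳᵢ | A·x̄ᵢ | A·ȳᵢ
vertical leg | 3420.00 | 9.00 | 95.00 | 30780.00 | 324900.00
horizontal leg | 1050.00 | 55.50 | 7.00 | 58275.00 | 7350.00
Σ | 4470.00 |  |  | 89055.00 | 332250.00
x̄ = 89055.00 / 4470.00 = 19.92 mm
ȳ = 332250.00 / 4470.00 = 74.33 mm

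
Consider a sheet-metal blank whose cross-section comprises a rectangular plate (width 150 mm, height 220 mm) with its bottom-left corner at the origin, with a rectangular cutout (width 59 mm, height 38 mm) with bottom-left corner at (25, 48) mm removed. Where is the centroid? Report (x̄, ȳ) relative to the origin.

x̄ = 76.49 mm, ȳ = 113.13 mm

Part | A | x̄ᵢ | ȳᵢ | A·x̄ᵢ | A·ȳᵢ
plate | 33000.00 | 75.00 | 110.00 | 2475000.00 | 3630000.00
hole | -2242.00 | 54.50 | 67.00 | -122189.00 | -150214.00
Σ | 30758.00 |  |  | 2352811.00 | 3479786.00
x̄ = 2352811.00 / 30758.00 = 76.49 mm
ȳ = 3479786.00 / 30758.00 = 113.13 mm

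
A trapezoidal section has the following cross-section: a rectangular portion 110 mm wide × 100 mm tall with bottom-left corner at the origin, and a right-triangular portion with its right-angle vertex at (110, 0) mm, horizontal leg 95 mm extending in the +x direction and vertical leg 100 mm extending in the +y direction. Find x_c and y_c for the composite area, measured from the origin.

x_c = 81.14 mm, y_c = 44.97 mm

rectangular portion: A = 110 × 100 = 11000.00, centroid at (55.00, 50.00).
triangular portion: A = ½·95·100 = 4750.00, centroid at (141.67, 33.33).
ΣA = 15750.00 mm², ΣAx_c = 1277916.67 mm³, ΣAy_c = 708333.33 mm³.
x_c = 1277916.67/15750.00 = 81.14 mm; y_c = 708333.33/15750.00 = 44.97 mm.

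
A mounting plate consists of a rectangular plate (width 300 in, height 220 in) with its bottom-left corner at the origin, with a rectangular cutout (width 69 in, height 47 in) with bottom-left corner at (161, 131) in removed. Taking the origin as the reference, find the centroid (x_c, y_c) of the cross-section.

x_c = 147.65 in, y_c = 107.70 in

plate: A = 300 × 220 = 66000.00, centroid at (150.00, 110.00).
hole: A = −(69 × 47) = -3243.00, centroid at (195.50, 154.50).
ΣA = 62757.00 in²
ΣAx_c = (66000.00)(150.00) + (-3243.00)(195.50) = 9265993.50 in³
ΣAy_c = (66000.00)(110.00) + (-3243.00)(154.50) = 6758956.50 in³
x_c = 9265993.50 / 62757.00 = 147.65 in
y_c = 6758956.50 / 62757.00 = 107.70 in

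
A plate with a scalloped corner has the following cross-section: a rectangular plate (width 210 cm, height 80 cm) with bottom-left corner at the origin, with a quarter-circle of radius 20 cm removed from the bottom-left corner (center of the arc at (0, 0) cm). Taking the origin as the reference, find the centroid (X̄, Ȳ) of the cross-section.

plate: A = 210 × 80 = 16800.00, centroid at (105.00, 40.00).
removed quarter-circle: A = −¼π·20² = -314.16, centroid at (8.49, 8.49).
ΣA = 16485.84 cm², ΣAX̄ = 1761333.33 cm³, ΣAȲ = 669333.33 cm³.
X̄ = 1761333.33/16485.84 = 106.84 cm; Ȳ = 669333.33/16485.84 = 40.60 cm.

X̄ = 106.84 cm, Ȳ = 40.60 cm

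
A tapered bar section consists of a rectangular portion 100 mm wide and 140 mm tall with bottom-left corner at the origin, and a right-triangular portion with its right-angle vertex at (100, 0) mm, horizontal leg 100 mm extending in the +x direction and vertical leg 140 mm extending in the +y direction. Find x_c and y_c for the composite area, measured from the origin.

rectangular portion: A = 100 × 140 = 14000.00, centroid at (50.00, 70.00).
triangular portion: A = ½·100·140 = 7000.00, centroid at (133.33, 46.67).
ΣA = 21000.00 mm², ΣAx_c = 1633333.33 mm³, ΣAy_c = 1306666.67 mm³.
x_c = 1633333.33/21000.00 = 77.78 mm; y_c = 1306666.67/21000.00 = 62.22 mm.

x_c = 77.78 mm, y_c = 62.22 mm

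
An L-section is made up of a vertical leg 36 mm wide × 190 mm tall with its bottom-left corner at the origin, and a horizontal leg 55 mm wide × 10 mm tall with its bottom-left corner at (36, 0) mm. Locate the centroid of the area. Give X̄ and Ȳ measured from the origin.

X̄ = 21.39 mm, Ȳ = 88.30 mm

Part | A | x̄ᵢ | ȳᵢ | A·x̄ᵢ | A·ȳᵢ
vertical leg | 6840.00 | 18.00 | 95.00 | 123120.00 | 649800.00
horizontal leg | 550.00 | 63.50 | 5.00 | 34925.00 | 2750.00
Σ | 7390.00 |  |  | 158045.00 | 652550.00
X̄ = 158045.00 / 7390.00 = 21.39 mm
Ȳ = 652550.00 / 7390.00 = 88.30 mm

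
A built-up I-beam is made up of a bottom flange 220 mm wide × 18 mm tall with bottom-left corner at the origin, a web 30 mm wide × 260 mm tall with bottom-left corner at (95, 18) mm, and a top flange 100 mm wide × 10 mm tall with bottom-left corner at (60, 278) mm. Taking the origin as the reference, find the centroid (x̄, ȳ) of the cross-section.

Part | A | x̄ᵢ | ȳᵢ | A·x̄ᵢ | A·ȳᵢ
bottom flange | 3960.00 | 110.00 | 9.00 | 435600.00 | 35640.00
web | 7800.00 | 110.00 | 148.00 | 858000.00 | 1154400.00
top flange | 1000.00 | 110.00 | 283.00 | 110000.00 | 283000.00
Σ | 12760.00 |  |  | 1403600.00 | 1473040.00
x̄ = 1403600.00 / 12760.00 = 110.00 mm
ȳ = 1473040.00 / 12760.00 = 115.44 mm

x̄ = 110.00 mm, ȳ = 115.44 mm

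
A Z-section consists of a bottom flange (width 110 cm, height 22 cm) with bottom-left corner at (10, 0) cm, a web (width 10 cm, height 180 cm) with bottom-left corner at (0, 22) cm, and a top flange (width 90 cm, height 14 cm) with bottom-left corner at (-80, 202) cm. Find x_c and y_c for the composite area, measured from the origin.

x_c = 22.30 cm, y_c = 89.70 cm

bottom flange: A = 110 × 22 = 2420.00, centroid at (65.00, 11.00).
web: A = 10 × 180 = 1800.00, centroid at (5.00, 112.00).
top flange: A = 90 × 14 = 1260.00, centroid at (-35.00, 209.00).
ΣA = 5480.00 cm²
ΣAx_c = (2420.00)(65.00) + (1800.00)(5.00) + (1260.00)(-35.00) = 122200.00 cm³
ΣAy_c = (2420.00)(11.00) + (1800.00)(112.00) + (1260.00)(209.00) = 491560.00 cm³
x_c = 122200.00 / 5480.00 = 22.30 cm
y_c = 491560.00 / 5480.00 = 89.70 cm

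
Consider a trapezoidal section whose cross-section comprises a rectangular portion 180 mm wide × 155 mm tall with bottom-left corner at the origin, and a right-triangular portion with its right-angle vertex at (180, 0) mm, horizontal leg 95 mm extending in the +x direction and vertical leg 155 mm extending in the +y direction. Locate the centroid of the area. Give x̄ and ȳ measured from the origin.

rectangular portion: A = 180 × 155 = 27900.00, centroid at (90.00, 77.50).
triangular portion: A = ½·95·155 = 7362.50, centroid at (211.67, 51.67).
ΣA = 35262.50 mm²
ΣAx̄ = (27900.00)(90.00) + (7362.50)(211.67) = 4069395.83 mm³
ΣAȳ = (27900.00)(77.50) + (7362.50)(51.67) = 2542645.83 mm³
x̄ = 4069395.83 / 35262.50 = 115.40 mm
ȳ = 2542645.83 / 35262.50 = 72.11 mm

x̄ = 115.40 mm, ȳ = 72.11 mm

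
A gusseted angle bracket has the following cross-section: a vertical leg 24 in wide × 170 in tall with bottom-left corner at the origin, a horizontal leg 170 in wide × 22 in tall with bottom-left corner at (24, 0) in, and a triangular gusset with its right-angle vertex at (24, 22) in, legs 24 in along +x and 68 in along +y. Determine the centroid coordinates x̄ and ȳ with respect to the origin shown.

vertical leg: A = 24 × 170 = 4080.00, centroid at (12.00, 85.00).
horizontal leg: A = 170 × 22 = 3740.00, centroid at (109.00, 11.00).
gusset: A = ½·24·68 = 816.00, centroid at (32.00, 44.67).
ΣA = 8636.00 in²
ΣAx̄ = (4080.00)(12.00) + (3740.00)(109.00) + (816.00)(32.00) = 482732.00 in³
ΣAȳ = (4080.00)(85.00) + (3740.00)(11.00) + (816.00)(44.67) = 424388.00 in³
x̄ = 482732.00 / 8636.00 = 55.90 in
ȳ = 424388.00 / 8636.00 = 49.14 in

x̄ = 55.90 in, ȳ = 49.14 in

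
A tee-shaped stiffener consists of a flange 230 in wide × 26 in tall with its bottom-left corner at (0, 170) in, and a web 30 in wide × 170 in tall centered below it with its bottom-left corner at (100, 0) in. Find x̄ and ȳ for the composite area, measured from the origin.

x̄ = 115.00 in, ȳ = 137.89 in

Part | A | x̄ᵢ | ȳᵢ | A·x̄ᵢ | A·ȳᵢ
web | 5100.00 | 115.00 | 85.00 | 586500.00 | 433500.00
flange | 5980.00 | 115.00 | 183.00 | 687700.00 | 1094340.00
Σ | 11080.00 |  |  | 1274200.00 | 1527840.00
x̄ = 1274200.00 / 11080.00 = 115.00 in
ȳ = 1527840.00 / 11080.00 = 137.89 in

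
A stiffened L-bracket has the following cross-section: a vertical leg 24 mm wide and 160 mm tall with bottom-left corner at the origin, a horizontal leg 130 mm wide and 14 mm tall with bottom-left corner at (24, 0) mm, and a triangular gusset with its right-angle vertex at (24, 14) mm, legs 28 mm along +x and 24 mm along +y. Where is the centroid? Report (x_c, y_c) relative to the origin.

vertical leg: A = 24 × 160 = 3840.00, centroid at (12.00, 80.00).
horizontal leg: A = 130 × 14 = 1820.00, centroid at (89.00, 7.00).
gusset: A = ½·28·24 = 336.00, centroid at (33.33, 22.00).
ΣA = 5996.00 mm², ΣAx_c = 219260.00 mm³, ΣAy_c = 327332.00 mm³.
x_c = 219260.00/5996.00 = 36.57 mm; y_c = 327332.00/5996.00 = 54.59 mm.

x_c = 36.57 mm, y_c = 54.59 mm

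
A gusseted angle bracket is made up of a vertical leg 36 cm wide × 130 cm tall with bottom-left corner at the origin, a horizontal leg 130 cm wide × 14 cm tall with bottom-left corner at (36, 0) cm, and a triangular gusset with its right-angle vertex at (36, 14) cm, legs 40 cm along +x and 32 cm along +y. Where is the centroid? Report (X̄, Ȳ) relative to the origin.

X̄ = 41.97 cm, Ȳ = 46.60 cm

vertical leg: A = 36 × 130 = 4680.00, centroid at (18.00, 65.00).
horizontal leg: A = 130 × 14 = 1820.00, centroid at (101.00, 7.00).
gusset: A = ½·40·32 = 640.00, centroid at (49.33, 24.67).
ΣA = 7140.00 cm²
ΣAX̄ = (4680.00)(18.00) + (1820.00)(101.00) + (640.00)(49.33) = 299633.33 cm³
ΣAȲ = (4680.00)(65.00) + (1820.00)(7.00) + (640.00)(24.67) = 332726.67 cm³
X̄ = 299633.33 / 7140.00 = 41.97 cm
Ȳ = 332726.67 / 7140.00 = 46.60 cm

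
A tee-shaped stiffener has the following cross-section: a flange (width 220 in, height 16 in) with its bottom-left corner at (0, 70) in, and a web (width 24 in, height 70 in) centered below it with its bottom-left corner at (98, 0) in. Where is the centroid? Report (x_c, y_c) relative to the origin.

x_c = 110.00 in, y_c = 64.11 in

Part | A | x̄ᵢ | ȳᵢ | A·x̄ᵢ | A·ȳᵢ
web | 1680.00 | 110.00 | 35.00 | 184800.00 | 58800.00
flange | 3520.00 | 110.00 | 78.00 | 387200.00 | 274560.00
Σ | 5200.00 |  |  | 572000.00 | 333360.00
x_c = 572000.00 / 5200.00 = 110.00 in
y_c = 333360.00 / 5200.00 = 64.11 in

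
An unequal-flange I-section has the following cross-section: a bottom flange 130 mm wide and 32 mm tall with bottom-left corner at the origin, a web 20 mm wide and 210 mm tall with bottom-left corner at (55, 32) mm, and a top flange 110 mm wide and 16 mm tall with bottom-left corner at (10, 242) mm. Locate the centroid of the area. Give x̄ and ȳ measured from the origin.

bottom flange: A = 130 × 32 = 4160.00, centroid at (65.00, 16.00).
web: A = 20 × 210 = 4200.00, centroid at (65.00, 137.00).
top flange: A = 110 × 16 = 1760.00, centroid at (65.00, 250.00).
ΣA = 10120.00 mm², ΣAx̄ = 657800.00 mm³, ΣAȳ = 1081960.00 mm³.
x̄ = 657800.00/10120.00 = 65.00 mm; ȳ = 1081960.00/10120.00 = 106.91 mm.

x̄ = 65.00 mm, ȳ = 106.91 mm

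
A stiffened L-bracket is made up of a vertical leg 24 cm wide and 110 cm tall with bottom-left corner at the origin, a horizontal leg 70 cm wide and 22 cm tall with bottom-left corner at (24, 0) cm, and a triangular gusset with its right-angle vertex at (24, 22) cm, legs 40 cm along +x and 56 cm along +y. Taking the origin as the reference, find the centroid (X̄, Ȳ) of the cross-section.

vertical leg: A = 24 × 110 = 2640.00, centroid at (12.00, 55.00).
horizontal leg: A = 70 × 22 = 1540.00, centroid at (59.00, 11.00).
gusset: A = ½·40·56 = 1120.00, centroid at (37.33, 40.67).
ΣA = 5300.00 cm²
ΣAX̄ = (2640.00)(12.00) + (1540.00)(59.00) + (1120.00)(37.33) = 164353.33 cm³
ΣAȲ = (2640.00)(55.00) + (1540.00)(11.00) + (1120.00)(40.67) = 207686.67 cm³
X̄ = 164353.33 / 5300.00 = 31.01 cm
Ȳ = 207686.67 / 5300.00 = 39.19 cm

X̄ = 31.01 cm, Ȳ = 39.19 cm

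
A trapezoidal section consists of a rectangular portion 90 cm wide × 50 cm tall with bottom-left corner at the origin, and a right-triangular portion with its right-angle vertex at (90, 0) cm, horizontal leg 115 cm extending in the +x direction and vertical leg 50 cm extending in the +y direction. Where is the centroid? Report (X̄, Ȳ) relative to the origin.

Part | A | x̄ᵢ | ȳᵢ | A·x̄ᵢ | A·ȳᵢ
rectangular portion | 4500.00 | 45.00 | 25.00 | 202500.00 | 112500.00
triangular portion | 2875.00 | 128.33 | 16.67 | 368958.33 | 47916.67
Σ | 7375.00 |  |  | 571458.33 | 160416.67
X̄ = 571458.33 / 7375.00 = 77.49 cm
Ȳ = 160416.67 / 7375.00 = 21.75 cm

X̄ = 77.49 cm, Ȳ = 21.75 cm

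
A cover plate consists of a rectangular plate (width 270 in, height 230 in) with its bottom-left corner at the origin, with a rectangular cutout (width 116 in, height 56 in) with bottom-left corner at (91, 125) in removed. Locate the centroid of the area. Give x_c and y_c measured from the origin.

x_c = 133.36 in, y_c = 110.56 in

plate: A = 270 × 230 = 62100.00, centroid at (135.00, 115.00).
hole: A = −(116 × 56) = -6496.00, centroid at (149.00, 153.00).
ΣA = 55604.00 in², ΣAx_c = 7415596.00 in³, ΣAy_c = 6147612.00 in³.
x_c = 7415596.00/55604.00 = 133.36 in; y_c = 6147612.00/55604.00 = 110.56 in.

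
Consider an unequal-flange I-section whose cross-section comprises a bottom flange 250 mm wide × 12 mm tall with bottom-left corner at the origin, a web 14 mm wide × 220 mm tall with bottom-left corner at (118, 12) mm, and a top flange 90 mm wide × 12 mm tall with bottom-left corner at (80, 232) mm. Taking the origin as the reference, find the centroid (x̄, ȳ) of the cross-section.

Part | A | x̄ᵢ | ȳᵢ | A·x̄ᵢ | A·ȳᵢ
bottom flange | 3000.00 | 125.00 | 6.00 | 375000.00 | 18000.00
web | 3080.00 | 125.00 | 122.00 | 385000.00 | 375760.00
top flange | 1080.00 | 125.00 | 238.00 | 135000.00 | 257040.00
Σ | 7160.00 |  |  | 895000.00 | 650800.00
x̄ = 895000.00 / 7160.00 = 125.00 mm
ȳ = 650800.00 / 7160.00 = 90.89 mm

x̄ = 125.00 mm, ȳ = 90.89 mm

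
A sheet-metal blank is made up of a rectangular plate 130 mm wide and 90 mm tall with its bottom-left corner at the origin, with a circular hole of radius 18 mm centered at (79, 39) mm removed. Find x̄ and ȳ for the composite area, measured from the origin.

plate: A = 130 × 90 = 11700.00, centroid at (65.00, 45.00).
hole: A = −π·18² = -1017.88, centroid at (79.00, 39.00).
ΣA = 10682.12 mm²
ΣAx̄ = (11700.00)(65.00) + (-1017.88)(79.00) = 680087.79 mm³
ΣAȳ = (11700.00)(45.00) + (-1017.88)(39.00) = 486802.84 mm³
x̄ = 680087.79 / 10682.12 = 63.67 mm
ȳ = 486802.84 / 10682.12 = 45.57 mm

x̄ = 63.67 mm, ȳ = 45.57 mm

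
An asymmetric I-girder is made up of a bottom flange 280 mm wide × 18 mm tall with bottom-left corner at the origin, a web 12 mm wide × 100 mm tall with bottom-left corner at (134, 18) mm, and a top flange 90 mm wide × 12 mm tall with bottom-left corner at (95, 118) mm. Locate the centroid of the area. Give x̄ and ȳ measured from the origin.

x̄ = 140.00 mm, ȳ = 35.64 mm

Part | A | x̄ᵢ | ȳᵢ | A·x̄ᵢ | A·ȳᵢ
bottom flange | 5040.00 | 140.00 | 9.00 | 705600.00 | 45360.00
web | 1200.00 | 140.00 | 68.00 | 168000.00 | 81600.00
top flange | 1080.00 | 140.00 | 124.00 | 151200.00 | 133920.00
Σ | 7320.00 |  |  | 1024800.00 | 260880.00
x̄ = 1024800.00 / 7320.00 = 140.00 mm
ȳ = 260880.00 / 7320.00 = 35.64 mm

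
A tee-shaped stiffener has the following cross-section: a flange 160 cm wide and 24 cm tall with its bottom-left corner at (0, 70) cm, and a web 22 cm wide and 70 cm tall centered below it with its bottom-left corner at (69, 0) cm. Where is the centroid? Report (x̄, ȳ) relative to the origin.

x̄ = 80.00 cm, ȳ = 68.55 cm

web: A = 22 × 70 = 1540.00, centroid at (80.00, 35.00).
flange: A = 160 × 24 = 3840.00, centroid at (80.00, 82.00).
ΣA = 5380.00 cm²
ΣAx̄ = (1540.00)(80.00) + (3840.00)(80.00) = 430400.00 cm³
ΣAȳ = (1540.00)(35.00) + (3840.00)(82.00) = 368780.00 cm³
x̄ = 430400.00 / 5380.00 = 80.00 cm
ȳ = 368780.00 / 5380.00 = 68.55 cm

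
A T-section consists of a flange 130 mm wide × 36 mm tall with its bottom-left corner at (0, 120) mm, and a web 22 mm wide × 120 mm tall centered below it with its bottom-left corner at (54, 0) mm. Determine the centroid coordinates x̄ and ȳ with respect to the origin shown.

Part | A | x̄ᵢ | ȳᵢ | A·x̄ᵢ | A·ȳᵢ
web | 2640.00 | 65.00 | 60.00 | 171600.00 | 158400.00
flange | 4680.00 | 65.00 | 138.00 | 304200.00 | 645840.00
Σ | 7320.00 |  |  | 475800.00 | 804240.00
x̄ = 475800.00 / 7320.00 = 65.00 mm
ȳ = 804240.00 / 7320.00 = 109.87 mm

x̄ = 65.00 mm, ȳ = 109.87 mm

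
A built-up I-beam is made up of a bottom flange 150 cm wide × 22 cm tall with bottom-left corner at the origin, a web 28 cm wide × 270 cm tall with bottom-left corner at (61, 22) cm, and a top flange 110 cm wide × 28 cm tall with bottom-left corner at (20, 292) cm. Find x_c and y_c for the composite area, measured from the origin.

Part | A | x̄ᵢ | ȳᵢ | A·x̄ᵢ | A·ȳᵢ
bottom flange | 3300.00 | 75.00 | 11.00 | 247500.00 | 36300.00
web | 7560.00 | 75.00 | 157.00 | 567000.00 | 1186920.00
top flange | 3080.00 | 75.00 | 306.00 | 231000.00 | 942480.00
Σ | 13940.00 |  |  | 1045500.00 | 2165700.00
x_c = 1045500.00 / 13940.00 = 75.00 cm
y_c = 2165700.00 / 13940.00 = 155.36 cm

x_c = 75.00 cm, y_c = 155.36 cm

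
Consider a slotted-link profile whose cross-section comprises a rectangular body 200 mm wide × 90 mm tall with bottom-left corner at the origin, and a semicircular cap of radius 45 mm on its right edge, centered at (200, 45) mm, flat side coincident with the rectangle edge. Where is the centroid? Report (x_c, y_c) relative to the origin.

rectangular body: A = 200 × 90 = 18000.00, centroid at (100.00, 45.00).
semicircular end: A = ½π·45² = 3180.86, centroid at (219.10, 45.00).
ΣA = 21180.86 mm², ΣAx_c = 2496922.51 mm³, ΣAy_c = 953138.82 mm³.
x_c = 2496922.51/21180.86 = 117.89 mm; y_c = 953138.82/21180.86 = 45.00 mm.

x_c = 117.89 mm, y_c = 45.00 mm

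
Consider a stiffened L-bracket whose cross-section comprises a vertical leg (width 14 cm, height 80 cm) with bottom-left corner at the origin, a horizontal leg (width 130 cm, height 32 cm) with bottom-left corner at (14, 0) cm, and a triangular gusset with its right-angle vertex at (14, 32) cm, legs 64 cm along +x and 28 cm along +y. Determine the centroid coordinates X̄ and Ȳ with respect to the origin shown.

X̄ = 59.61 cm, Ȳ = 24.03 cm

vertical leg: A = 14 × 80 = 1120.00, centroid at (7.00, 40.00).
horizontal leg: A = 130 × 32 = 4160.00, centroid at (79.00, 16.00).
gusset: A = ½·64·28 = 896.00, centroid at (35.33, 41.33).
ΣA = 6176.00 cm²
ΣAX̄ = (1120.00)(7.00) + (4160.00)(79.00) + (896.00)(35.33) = 368138.67 cm³
ΣAȲ = (1120.00)(40.00) + (4160.00)(16.00) + (896.00)(41.33) = 148394.67 cm³
X̄ = 368138.67 / 6176.00 = 59.61 cm
Ȳ = 148394.67 / 6176.00 = 24.03 cm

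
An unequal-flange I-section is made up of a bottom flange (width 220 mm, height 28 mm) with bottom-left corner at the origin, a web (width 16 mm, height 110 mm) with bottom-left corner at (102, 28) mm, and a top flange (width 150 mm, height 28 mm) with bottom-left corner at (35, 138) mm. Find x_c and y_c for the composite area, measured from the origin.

x_c = 110.00 mm, y_c = 71.84 mm

Part | A | x̄ᵢ | ȳᵢ | A·x̄ᵢ | A·ȳᵢ
bottom flange | 6160.00 | 110.00 | 14.00 | 677600.00 | 86240.00
web | 1760.00 | 110.00 | 83.00 | 193600.00 | 146080.00
top flange | 4200.00 | 110.00 | 152.00 | 462000.00 | 638400.00
Σ | 12120.00 |  |  | 1333200.00 | 870720.00
x_c = 1333200.00 / 12120.00 = 110.00 mm
y_c = 870720.00 / 12120.00 = 71.84 mm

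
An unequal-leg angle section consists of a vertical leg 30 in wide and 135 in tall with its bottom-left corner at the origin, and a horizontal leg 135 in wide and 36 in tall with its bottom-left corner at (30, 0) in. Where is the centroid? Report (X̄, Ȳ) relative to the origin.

vertical leg: A = 30 × 135 = 4050.00, centroid at (15.00, 67.50).
horizontal leg: A = 135 × 36 = 4860.00, centroid at (97.50, 18.00).
ΣA = 8910.00 in², ΣAX̄ = 534600.00 in³, ΣAȲ = 360855.00 in³.
X̄ = 534600.00/8910.00 = 60.00 in; Ȳ = 360855.00/8910.00 = 40.50 in.

X̄ = 60.00 in, Ȳ = 40.50 in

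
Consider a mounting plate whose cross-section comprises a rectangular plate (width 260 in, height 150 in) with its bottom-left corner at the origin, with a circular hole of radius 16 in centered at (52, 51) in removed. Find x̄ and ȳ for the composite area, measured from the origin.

x̄ = 131.64 in, ȳ = 75.51 in

Part | A | x̄ᵢ | ȳᵢ | A·x̄ᵢ | A·ȳᵢ
plate | 39000.00 | 130.00 | 75.00 | 5070000.00 | 2925000.00
hole | -804.25 | 52.00 | 51.00 | -41820.88 | -41016.63
Σ | 38195.75 |  |  | 5028179.12 | 2883983.37
x̄ = 5028179.12 / 38195.75 = 131.64 in
ȳ = 2883983.37 / 38195.75 = 75.51 in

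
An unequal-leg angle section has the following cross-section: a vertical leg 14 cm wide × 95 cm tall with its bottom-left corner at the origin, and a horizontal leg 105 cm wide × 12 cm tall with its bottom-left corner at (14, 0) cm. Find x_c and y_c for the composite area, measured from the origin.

Part | A | x̄ᵢ | ȳᵢ | A·x̄ᵢ | A·ȳᵢ
vertical leg | 1330.00 | 7.00 | 47.50 | 9310.00 | 63175.00
horizontal leg | 1260.00 | 66.50 | 6.00 | 83790.00 | 7560.00
Σ | 2590.00 |  |  | 93100.00 | 70735.00
x_c = 93100.00 / 2590.00 = 35.95 cm
y_c = 70735.00 / 2590.00 = 27.31 cm

x_c = 35.95 cm, y_c = 27.31 cm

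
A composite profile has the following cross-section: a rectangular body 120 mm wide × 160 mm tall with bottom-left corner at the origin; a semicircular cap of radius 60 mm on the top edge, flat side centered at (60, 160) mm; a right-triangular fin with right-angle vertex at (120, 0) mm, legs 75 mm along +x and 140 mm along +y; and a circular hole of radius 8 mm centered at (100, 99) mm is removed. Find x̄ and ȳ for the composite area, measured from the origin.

x̄ = 74.65 mm, ȳ = 93.96 mm

rectangular body: A = 120 × 160 = 19200.00, centroid at (60.00, 80.00).
semicircular top: A = ½π·60² = 5654.87, centroid at (60.00, 185.46).
triangular fin: A = ½·75·140 = 5250.00, centroid at (145.00, 46.67).
hole: A = −π·8² = -201.06, centroid at (100.00, 99.00).
ΣA = 29903.80 mm², ΣAx̄ = 2232435.81 mm³, ΣAȳ = 2809873.55 mm³.
x̄ = 2232435.81/29903.80 = 74.65 mm; ȳ = 2809873.55/29903.80 = 93.96 mm.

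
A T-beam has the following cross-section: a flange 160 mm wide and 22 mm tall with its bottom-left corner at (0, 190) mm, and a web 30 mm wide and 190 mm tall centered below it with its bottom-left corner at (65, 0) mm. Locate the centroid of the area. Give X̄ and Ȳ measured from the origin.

X̄ = 80.00 mm, Ȳ = 135.47 mm

Part | A | x̄ᵢ | ȳᵢ | A·x̄ᵢ | A·ȳᵢ
web | 5700.00 | 80.00 | 95.00 | 456000.00 | 541500.00
flange | 3520.00 | 80.00 | 201.00 | 281600.00 | 707520.00
Σ | 9220.00 |  |  | 737600.00 | 1249020.00
X̄ = 737600.00 / 9220.00 = 80.00 mm
Ȳ = 1249020.00 / 9220.00 = 135.47 mm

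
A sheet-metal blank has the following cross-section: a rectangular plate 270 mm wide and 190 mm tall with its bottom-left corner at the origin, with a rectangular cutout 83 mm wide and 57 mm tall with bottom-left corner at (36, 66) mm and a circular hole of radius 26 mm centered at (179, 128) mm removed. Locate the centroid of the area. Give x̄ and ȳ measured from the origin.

plate: A = 270 × 190 = 51300.00, centroid at (135.00, 95.00).
hole 1: A = −(83 × 57) = -4731.00, centroid at (77.50, 94.50).
hole 2: A = −π·26² = -2123.72, centroid at (179.00, 128.00).
ΣA = 44445.28 mm²
ΣAx̄ = (51300.00)(135.00) + (-4731.00)(77.50) + (-2123.72)(179.00) = 6178702.22 mm³
ΣAȳ = (51300.00)(95.00) + (-4731.00)(94.50) + (-2123.72)(128.00) = 4154584.77 mm³
x̄ = 6178702.22 / 44445.28 = 139.02 mm
ȳ = 4154584.77 / 44445.28 = 93.48 mm

x̄ = 139.02 mm, ȳ = 93.48 mm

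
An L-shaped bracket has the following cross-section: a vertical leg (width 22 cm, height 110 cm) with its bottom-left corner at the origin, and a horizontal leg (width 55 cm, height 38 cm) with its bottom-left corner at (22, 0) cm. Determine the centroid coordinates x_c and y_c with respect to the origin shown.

x_c = 28.84 cm, y_c = 38.32 cm

Part | A | x̄ᵢ | ȳᵢ | A·x̄ᵢ | A·ȳᵢ
vertical leg | 2420.00 | 11.00 | 55.00 | 26620.00 | 133100.00
horizontal leg | 2090.00 | 49.50 | 19.00 | 103455.00 | 39710.00
Σ | 4510.00 |  |  | 130075.00 | 172810.00
x_c = 130075.00 / 4510.00 = 28.84 cm
y_c = 172810.00 / 4510.00 = 38.32 cm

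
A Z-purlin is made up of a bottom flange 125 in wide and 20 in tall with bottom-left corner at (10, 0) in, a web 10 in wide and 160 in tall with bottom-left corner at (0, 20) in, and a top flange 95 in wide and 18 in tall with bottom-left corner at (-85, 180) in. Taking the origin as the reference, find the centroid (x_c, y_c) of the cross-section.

bottom flange: A = 125 × 20 = 2500.00, centroid at (72.50, 10.00).
web: A = 10 × 160 = 1600.00, centroid at (5.00, 100.00).
top flange: A = 95 × 18 = 1710.00, centroid at (-37.50, 189.00).
ΣA = 5810.00 in², ΣAx_c = 125125.00 in³, ΣAy_c = 508190.00 in³.
x_c = 125125.00/5810.00 = 21.54 in; y_c = 508190.00/5810.00 = 87.47 in.

x_c = 21.54 in, y_c = 87.47 in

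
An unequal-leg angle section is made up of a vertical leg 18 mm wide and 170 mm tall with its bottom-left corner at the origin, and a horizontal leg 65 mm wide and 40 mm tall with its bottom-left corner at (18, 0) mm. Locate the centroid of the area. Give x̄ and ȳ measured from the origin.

x̄ = 28.06 mm, ȳ = 55.14 mm

Part | A | x̄ᵢ | ȳᵢ | A·x̄ᵢ | A·ȳᵢ
vertical leg | 3060.00 | 9.00 | 85.00 | 27540.00 | 260100.00
horizontal leg | 2600.00 | 50.50 | 20.00 | 131300.00 | 52000.00
Σ | 5660.00 |  |  | 158840.00 | 312100.00
x̄ = 158840.00 / 5660.00 = 28.06 mm
ȳ = 312100.00 / 5660.00 = 55.14 mm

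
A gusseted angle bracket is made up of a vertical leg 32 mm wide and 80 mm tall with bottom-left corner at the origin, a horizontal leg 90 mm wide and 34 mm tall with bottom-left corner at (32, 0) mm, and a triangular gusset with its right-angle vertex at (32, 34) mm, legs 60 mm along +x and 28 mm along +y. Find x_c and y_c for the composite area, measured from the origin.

vertical leg: A = 32 × 80 = 2560.00, centroid at (16.00, 40.00).
horizontal leg: A = 90 × 34 = 3060.00, centroid at (77.00, 17.00).
gusset: A = ½·60·28 = 840.00, centroid at (52.00, 43.33).
ΣA = 6460.00 mm²
ΣAx_c = (2560.00)(16.00) + (3060.00)(77.00) + (840.00)(52.00) = 320260.00 mm³
ΣAy_c = (2560.00)(40.00) + (3060.00)(17.00) + (840.00)(43.33) = 190820.00 mm³
x_c = 320260.00 / 6460.00 = 49.58 mm
y_c = 190820.00 / 6460.00 = 29.54 mm

x_c = 49.58 mm, y_c = 29.54 mm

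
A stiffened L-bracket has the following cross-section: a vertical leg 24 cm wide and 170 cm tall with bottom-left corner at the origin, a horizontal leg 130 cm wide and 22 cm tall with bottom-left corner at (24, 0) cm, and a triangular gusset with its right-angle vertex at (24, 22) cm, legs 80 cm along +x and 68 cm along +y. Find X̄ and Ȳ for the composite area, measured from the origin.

X̄ = 45.68 cm, Ȳ = 51.73 cm

vertical leg: A = 24 × 170 = 4080.00, centroid at (12.00, 85.00).
horizontal leg: A = 130 × 22 = 2860.00, centroid at (89.00, 11.00).
gusset: A = ½·80·68 = 2720.00, centroid at (50.67, 44.67).
ΣA = 9660.00 cm², ΣAX̄ = 441313.33 cm³, ΣAȲ = 499753.33 cm³.
X̄ = 441313.33/9660.00 = 45.68 cm; Ȳ = 499753.33/9660.00 = 51.73 cm.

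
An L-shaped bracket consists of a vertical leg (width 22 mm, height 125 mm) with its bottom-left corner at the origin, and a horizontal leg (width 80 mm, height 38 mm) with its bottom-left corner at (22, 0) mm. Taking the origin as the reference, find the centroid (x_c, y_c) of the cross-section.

vertical leg: A = 22 × 125 = 2750.00, centroid at (11.00, 62.50).
horizontal leg: A = 80 × 38 = 3040.00, centroid at (62.00, 19.00).
ΣA = 5790.00 mm²
ΣAx_c = (2750.00)(11.00) + (3040.00)(62.00) = 218730.00 mm³
ΣAy_c = (2750.00)(62.50) + (3040.00)(19.00) = 229635.00 mm³
x_c = 218730.00 / 5790.00 = 37.78 mm
y_c = 229635.00 / 5790.00 = 39.66 mm

x_c = 37.78 mm, y_c = 39.66 mm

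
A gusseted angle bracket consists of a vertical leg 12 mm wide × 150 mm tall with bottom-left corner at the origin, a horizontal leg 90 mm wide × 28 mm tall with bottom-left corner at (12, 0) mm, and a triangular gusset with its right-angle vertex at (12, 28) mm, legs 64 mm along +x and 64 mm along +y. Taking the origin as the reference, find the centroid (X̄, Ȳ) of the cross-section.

X̄ = 34.97 mm, Ȳ = 42.61 mm

vertical leg: A = 12 × 150 = 1800.00, centroid at (6.00, 75.00).
horizontal leg: A = 90 × 28 = 2520.00, centroid at (57.00, 14.00).
gusset: A = ½·64·64 = 2048.00, centroid at (33.33, 49.33).
ΣA = 6368.00 mm², ΣAX̄ = 222706.67 mm³, ΣAȲ = 271314.67 mm³.
X̄ = 222706.67/6368.00 = 34.97 mm; Ȳ = 271314.67/6368.00 = 42.61 mm.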